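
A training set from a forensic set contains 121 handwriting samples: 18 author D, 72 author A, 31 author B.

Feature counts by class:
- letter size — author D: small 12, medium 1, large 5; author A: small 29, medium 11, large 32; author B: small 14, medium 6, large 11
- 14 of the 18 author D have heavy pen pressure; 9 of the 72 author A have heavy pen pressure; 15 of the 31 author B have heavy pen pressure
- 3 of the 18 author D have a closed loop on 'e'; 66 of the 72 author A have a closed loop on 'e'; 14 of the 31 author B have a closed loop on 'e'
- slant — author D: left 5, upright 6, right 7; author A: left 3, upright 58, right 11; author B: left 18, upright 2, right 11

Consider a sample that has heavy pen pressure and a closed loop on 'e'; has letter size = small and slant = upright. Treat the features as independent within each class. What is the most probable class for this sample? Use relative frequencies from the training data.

author D: (18/121) × (12/18) × (14/18) × (3/18) × (6/18) ≈ 0.00428528
author A: (72/121) × (29/72) × (9/72) × (66/72) × (58/72) ≈ 0.0221223
author B: (31/121) × (14/31) × (15/31) × (14/31) × (2/31) ≈ 0.0016312
Highest score → author A.

author A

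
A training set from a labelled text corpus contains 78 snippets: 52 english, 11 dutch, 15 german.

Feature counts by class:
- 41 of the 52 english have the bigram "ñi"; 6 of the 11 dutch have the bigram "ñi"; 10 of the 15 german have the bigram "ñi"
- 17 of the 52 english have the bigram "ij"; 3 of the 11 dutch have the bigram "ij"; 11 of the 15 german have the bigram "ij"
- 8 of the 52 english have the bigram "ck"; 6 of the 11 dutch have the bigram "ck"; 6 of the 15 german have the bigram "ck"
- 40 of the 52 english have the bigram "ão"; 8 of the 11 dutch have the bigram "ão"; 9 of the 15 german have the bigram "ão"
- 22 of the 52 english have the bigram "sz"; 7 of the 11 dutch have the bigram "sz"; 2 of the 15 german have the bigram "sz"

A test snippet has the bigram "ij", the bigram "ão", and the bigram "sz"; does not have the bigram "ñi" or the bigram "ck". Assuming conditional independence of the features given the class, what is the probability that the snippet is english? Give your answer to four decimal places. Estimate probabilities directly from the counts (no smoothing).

0.6815

english: (52/78) × (11/52) × (17/52) × (44/52) × (40/52) × (22/52) ≈ 0.0126961
dutch: (11/78) × (5/11) × (3/11) × (5/11) × (8/11) × (7/11) ≈ 0.00367776
german: (15/78) × (5/15) × (11/15) × (9/15) × (9/15) × (2/15) ≈ 0.00225641
P(english | x) = 0.0126961 / 0.01863027 ≈ 0.6815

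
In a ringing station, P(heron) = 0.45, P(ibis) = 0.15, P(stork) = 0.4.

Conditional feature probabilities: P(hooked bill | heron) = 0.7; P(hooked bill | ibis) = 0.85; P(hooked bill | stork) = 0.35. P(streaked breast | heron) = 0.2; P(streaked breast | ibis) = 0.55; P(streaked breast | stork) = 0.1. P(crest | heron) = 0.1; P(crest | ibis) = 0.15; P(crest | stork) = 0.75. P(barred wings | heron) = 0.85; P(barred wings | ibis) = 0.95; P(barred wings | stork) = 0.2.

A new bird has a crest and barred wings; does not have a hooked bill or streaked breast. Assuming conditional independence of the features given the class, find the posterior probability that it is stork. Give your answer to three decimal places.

0.768

heron: 0.45 × (1−0.7) × (1−0.2) × 0.1 × 0.85 = 0.00918
ibis: 0.15 × (1−0.85) × (1−0.55) × 0.15 × 0.95 = 0.0014428125
stork: 0.4 × (1−0.35) × (1−0.1) × 0.75 × 0.2 = 0.0351
P(stork | x) = 0.0351 / 0.0457228125 ≈ 0.768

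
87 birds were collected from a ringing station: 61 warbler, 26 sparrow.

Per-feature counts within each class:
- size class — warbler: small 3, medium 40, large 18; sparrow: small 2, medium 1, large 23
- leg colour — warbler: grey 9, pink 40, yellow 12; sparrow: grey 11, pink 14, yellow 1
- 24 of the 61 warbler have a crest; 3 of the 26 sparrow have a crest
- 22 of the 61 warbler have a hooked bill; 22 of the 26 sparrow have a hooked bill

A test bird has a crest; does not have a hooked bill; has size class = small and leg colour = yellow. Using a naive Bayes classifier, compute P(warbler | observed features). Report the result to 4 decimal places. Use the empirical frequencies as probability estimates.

0.9909

warbler: (61/87) × (3/61) × (12/61) × (24/61) × (39/61) ≈ 0.00170636
sparrow: (26/87) × (2/26) × (1/26) × (3/26) × (4/26) ≈ 0.0000156954
P(warbler | x) = 0.00170636 / 0.0017220554 ≈ 0.9909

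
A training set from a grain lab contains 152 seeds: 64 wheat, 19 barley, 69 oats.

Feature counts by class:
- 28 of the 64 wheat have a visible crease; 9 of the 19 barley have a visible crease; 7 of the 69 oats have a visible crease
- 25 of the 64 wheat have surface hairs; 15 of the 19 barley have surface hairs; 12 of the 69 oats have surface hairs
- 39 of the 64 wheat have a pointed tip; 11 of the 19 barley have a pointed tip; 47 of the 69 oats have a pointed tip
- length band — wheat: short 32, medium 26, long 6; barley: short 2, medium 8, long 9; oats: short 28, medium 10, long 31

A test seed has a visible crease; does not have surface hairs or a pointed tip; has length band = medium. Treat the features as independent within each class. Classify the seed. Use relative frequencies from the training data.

wheat

wheat: (64/152) × (28/64) × (39/64) × (25/64) × (26/64) ≈ 0.0178136
barley: (19/152) × (9/19) × (4/19) × (8/19) × (8/19) ≈ 0.00220993
oats: (69/152) × (7/69) × (57/69) × (22/69) × (10/69) ≈ 0.00175794
Highest score → wheat.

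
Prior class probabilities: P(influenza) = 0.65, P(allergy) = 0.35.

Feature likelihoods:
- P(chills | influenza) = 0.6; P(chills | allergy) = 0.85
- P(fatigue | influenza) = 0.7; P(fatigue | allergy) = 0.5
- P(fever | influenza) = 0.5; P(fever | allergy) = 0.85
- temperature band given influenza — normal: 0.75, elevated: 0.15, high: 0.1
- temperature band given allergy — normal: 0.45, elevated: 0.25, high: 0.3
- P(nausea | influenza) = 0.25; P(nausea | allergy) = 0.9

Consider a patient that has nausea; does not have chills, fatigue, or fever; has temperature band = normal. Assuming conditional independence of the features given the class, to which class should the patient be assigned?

influenza

influenza: 0.65 × (1−0.6) × (1−0.7) × (1−0.5) × 0.75 × 0.25 = 0.0073125
allergy: 0.35 × (1−0.85) × (1−0.5) × (1−0.85) × 0.45 × 0.9 = 0.0015946875
Highest score → influenza.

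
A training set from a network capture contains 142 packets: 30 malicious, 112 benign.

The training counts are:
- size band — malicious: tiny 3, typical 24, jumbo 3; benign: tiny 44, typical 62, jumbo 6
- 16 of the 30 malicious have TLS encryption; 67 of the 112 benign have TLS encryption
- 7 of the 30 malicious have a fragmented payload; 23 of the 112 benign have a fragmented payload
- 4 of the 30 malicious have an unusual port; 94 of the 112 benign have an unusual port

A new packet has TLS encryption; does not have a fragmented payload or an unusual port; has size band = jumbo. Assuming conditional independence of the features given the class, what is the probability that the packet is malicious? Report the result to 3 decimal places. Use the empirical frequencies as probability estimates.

malicious: (30/142) × (3/30) × (16/30) × (23/30) × (26/30) ≈ 0.0074867
benign: (112/142) × (6/112) × (67/112) × (89/112) × (18/112) ≈ 0.00322809
P(malicious | x) = 0.0074867 / 0.01071479 ≈ 0.699

0.699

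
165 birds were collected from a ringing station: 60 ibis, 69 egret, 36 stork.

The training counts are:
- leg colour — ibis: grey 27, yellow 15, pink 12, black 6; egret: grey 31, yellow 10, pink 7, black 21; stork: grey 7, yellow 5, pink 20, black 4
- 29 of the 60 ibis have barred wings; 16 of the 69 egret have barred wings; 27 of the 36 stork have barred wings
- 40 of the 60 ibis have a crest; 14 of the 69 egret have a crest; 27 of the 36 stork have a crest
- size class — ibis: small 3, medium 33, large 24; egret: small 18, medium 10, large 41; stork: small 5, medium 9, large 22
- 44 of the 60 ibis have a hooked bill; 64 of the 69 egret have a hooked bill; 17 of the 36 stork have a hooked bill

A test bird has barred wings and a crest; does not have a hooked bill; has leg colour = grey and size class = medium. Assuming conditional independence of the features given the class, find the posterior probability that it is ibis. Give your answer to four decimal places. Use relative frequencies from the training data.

0.7046

ibis: (60/165) × (27/60) × (29/60) × (40/60) × (33/60) × (16/60) ≈ 0.00773333
egret: (69/165) × (31/69) × (16/69) × (14/69) × (10/69) × (5/69) ≈ 0.0000928324
stork: (36/165) × (7/36) × (27/36) × (27/36) × (9/36) × (19/36) ≈ 0.00314867
P(ibis | x) = 0.00773333 / 0.0109748324 ≈ 0.7046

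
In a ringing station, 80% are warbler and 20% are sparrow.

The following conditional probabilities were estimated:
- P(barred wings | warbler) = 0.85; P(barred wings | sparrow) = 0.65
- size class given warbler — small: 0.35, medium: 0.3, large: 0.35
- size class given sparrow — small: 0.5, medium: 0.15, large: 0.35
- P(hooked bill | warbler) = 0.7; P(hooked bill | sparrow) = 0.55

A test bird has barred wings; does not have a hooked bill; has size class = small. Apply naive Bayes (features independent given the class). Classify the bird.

warbler: 0.8 × 0.85 × 0.35 × (1−0.7) = 0.0714
sparrow: 0.2 × 0.65 × 0.5 × (1−0.55) = 0.02925
Highest score → warbler.

warbler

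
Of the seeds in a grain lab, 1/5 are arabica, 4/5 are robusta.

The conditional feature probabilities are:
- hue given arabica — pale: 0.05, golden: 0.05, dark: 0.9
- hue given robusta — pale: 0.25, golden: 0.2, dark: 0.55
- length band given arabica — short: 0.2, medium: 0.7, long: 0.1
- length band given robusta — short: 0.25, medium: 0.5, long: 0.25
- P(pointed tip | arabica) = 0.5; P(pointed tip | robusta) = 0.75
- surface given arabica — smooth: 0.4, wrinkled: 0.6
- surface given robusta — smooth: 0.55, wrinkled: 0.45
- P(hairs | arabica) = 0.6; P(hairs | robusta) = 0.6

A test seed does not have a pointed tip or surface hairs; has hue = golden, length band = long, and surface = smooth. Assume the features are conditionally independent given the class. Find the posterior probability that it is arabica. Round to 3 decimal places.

0.035

arabica: 0.2 × 0.05 × 0.1 × (1−0.5) × 0.4 × (1−0.6) = 0.00008
robusta: 0.8 × 0.2 × 0.25 × (1−0.75) × 0.55 × (1−0.6) = 0.0022
P(arabica | x) = 0.00008 / 0.00228 ≈ 0.035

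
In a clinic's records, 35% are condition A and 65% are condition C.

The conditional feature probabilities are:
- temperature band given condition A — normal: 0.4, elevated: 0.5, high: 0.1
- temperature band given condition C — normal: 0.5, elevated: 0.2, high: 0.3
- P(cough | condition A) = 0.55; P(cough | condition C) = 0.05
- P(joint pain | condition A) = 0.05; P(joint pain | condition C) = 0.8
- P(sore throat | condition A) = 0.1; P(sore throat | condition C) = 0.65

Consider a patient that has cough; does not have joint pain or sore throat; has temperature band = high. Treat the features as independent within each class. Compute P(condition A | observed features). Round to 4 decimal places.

0.9602

condition A: 0.35 × 0.1 × 0.55 × (1−0.05) × (1−0.1) = 0.01645875
condition C: 0.65 × 0.3 × 0.05 × (1−0.8) × (1−0.65) = 0.0006825
P(condition A | x) = 0.01645875 / 0.01714125 ≈ 0.9602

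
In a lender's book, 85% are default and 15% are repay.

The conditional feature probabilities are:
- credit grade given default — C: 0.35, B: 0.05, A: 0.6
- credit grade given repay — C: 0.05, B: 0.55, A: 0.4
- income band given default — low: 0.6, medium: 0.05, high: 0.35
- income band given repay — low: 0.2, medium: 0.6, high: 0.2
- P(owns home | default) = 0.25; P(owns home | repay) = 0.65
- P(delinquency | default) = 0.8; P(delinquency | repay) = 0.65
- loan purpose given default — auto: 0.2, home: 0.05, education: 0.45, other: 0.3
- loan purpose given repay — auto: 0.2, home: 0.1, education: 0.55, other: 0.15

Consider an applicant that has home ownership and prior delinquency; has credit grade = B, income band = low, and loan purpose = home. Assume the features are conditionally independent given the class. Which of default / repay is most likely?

repay

default: 0.85 × 0.05 × 0.6 × 0.25 × 0.8 × 0.05 = 0.000255
repay: 0.15 × 0.55 × 0.2 × 0.65 × 0.65 × 0.1 = 0.000697125
Highest score → repay.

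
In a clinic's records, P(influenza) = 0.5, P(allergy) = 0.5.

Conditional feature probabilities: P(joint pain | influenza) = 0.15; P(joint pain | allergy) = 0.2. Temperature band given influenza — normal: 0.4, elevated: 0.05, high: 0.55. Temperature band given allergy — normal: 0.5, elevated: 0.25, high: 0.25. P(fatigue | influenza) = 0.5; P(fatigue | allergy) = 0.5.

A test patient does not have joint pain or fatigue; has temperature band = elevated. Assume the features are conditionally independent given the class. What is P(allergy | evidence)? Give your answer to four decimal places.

influenza: 0.5 × (1−0.15) × 0.05 × (1−0.5) = 0.010625
allergy: 0.5 × (1−0.2) × 0.25 × (1−0.5) = 0.05
P(allergy | x) = 0.05 / 0.060625 ≈ 0.8247

0.8247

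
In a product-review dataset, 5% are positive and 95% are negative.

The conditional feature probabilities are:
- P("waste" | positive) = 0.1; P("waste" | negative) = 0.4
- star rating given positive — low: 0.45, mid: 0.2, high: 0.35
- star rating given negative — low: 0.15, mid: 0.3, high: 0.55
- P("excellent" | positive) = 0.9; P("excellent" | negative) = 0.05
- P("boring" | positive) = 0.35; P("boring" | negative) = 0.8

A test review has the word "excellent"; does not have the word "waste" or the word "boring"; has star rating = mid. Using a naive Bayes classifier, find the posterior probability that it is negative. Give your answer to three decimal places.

positive: 0.05 × (1−0.1) × 0.2 × 0.9 × (1−0.35) = 0.005265
negative: 0.95 × (1−0.4) × 0.3 × 0.05 × (1−0.8) = 0.00171
P(negative | x) = 0.00171 / 0.006975 ≈ 0.245

0.245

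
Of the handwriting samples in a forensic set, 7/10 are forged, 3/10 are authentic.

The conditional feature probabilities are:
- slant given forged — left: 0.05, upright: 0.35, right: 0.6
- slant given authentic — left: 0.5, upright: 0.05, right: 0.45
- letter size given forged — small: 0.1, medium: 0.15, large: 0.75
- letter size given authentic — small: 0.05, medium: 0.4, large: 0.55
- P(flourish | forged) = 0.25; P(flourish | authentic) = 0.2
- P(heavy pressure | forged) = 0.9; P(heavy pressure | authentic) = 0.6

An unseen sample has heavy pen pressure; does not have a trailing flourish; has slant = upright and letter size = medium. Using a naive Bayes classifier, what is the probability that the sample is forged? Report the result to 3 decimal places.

forged: 0.7 × 0.35 × 0.15 × (1−0.25) × 0.9 = 0.02480625
authentic: 0.3 × 0.05 × 0.4 × (1−0.2) × 0.6 = 0.00288
P(forged | x) = 0.02480625 / 0.02768625 ≈ 0.896

0.896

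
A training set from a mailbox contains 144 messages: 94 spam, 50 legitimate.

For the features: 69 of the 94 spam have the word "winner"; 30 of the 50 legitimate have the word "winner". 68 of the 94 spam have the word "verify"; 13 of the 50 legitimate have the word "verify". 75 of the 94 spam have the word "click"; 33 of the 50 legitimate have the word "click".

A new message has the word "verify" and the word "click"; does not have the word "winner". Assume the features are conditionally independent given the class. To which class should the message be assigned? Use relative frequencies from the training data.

spam

spam: (94/144) × (25/94) × (68/94) × (75/94) ≈ 0.100206
legitimate: (50/144) × (20/50) × (13/50) × (33/50) ≈ 0.0238333
Highest score → spam.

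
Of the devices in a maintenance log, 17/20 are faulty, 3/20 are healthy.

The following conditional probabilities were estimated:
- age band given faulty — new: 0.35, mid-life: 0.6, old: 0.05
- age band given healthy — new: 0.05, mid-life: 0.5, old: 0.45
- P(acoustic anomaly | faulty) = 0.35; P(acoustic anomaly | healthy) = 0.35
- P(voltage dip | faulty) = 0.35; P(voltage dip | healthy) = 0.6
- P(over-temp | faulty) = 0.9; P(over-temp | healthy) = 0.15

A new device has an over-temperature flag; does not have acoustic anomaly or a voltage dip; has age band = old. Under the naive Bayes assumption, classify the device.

faulty

faulty: 0.85 × 0.05 × (1−0.35) × (1−0.35) × 0.9 = 0.016160625
healthy: 0.15 × 0.45 × (1−0.35) × (1−0.6) × 0.15 = 0.0026325
Highest score → faulty.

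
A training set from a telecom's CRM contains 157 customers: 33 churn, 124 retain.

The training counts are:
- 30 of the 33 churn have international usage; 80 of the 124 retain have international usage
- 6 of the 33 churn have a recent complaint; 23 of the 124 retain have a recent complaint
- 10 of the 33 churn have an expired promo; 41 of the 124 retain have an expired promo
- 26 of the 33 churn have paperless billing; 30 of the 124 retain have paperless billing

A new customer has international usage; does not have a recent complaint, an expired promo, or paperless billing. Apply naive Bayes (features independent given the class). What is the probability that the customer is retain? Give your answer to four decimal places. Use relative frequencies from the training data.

0.9011

churn: (33/157) × (30/33) × (27/33) × (23/33) × (7/33) ≈ 0.0231137
retain: (124/157) × (80/124) × (101/124) × (83/124) × (94/124) ≈ 0.210597
P(retain | x) = 0.210597 / 0.2337107 ≈ 0.9011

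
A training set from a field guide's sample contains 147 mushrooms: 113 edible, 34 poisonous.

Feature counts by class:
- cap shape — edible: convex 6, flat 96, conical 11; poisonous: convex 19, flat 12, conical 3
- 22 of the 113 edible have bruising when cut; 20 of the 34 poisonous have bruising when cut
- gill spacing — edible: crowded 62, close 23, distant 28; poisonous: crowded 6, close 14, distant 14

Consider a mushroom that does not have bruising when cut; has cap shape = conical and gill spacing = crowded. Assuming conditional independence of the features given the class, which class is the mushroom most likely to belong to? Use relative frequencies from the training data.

edible: (113/147) × (11/113) × (91/113) × (62/113) ≈ 0.0330637
poisonous: (34/147) × (3/34) × (14/34) × (6/34) ≈ 0.00148295
Highest score → edible.

edible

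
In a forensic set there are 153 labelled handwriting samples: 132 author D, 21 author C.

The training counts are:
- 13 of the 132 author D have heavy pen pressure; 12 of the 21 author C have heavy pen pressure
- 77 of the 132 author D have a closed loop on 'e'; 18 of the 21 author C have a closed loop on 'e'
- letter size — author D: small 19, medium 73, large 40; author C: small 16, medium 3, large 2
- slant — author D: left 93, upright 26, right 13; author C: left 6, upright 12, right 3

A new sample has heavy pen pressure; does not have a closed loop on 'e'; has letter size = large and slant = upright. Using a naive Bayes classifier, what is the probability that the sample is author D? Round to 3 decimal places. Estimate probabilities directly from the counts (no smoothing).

0.776

author D: (132/153) × (13/132) × (55/132) × (40/132) × (26/132) ≈ 0.00211313
author C: (21/153) × (12/21) × (3/21) × (2/21) × (12/21) ≈ 0.000609768
P(author D | x) = 0.00211313 / 0.002722898 ≈ 0.776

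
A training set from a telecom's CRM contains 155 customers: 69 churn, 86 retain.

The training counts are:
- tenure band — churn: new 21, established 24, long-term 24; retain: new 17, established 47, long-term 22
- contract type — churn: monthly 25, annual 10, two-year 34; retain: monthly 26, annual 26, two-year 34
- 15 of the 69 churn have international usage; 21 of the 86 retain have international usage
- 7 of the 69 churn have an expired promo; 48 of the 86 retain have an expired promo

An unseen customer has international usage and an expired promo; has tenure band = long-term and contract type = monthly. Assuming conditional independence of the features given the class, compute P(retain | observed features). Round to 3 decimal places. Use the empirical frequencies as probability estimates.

0.825

churn: (69/155) × (24/69) × (25/69) × (15/69) × (7/69) ≈ 0.00123726
retain: (86/155) × (22/86) × (26/86) × (21/86) × (48/86) ≈ 0.0058483
P(retain | x) = 0.0058483 / 0.00708556 ≈ 0.825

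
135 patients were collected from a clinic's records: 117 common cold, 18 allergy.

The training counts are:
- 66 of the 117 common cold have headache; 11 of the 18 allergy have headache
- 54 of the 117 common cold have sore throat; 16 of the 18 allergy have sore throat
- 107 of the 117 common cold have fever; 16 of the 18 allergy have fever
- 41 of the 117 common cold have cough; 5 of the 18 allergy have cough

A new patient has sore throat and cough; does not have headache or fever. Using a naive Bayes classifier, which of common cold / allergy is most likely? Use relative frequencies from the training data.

common cold: (117/135) × (51/117) × (54/117) × (10/117) × (41/117) ≈ 0.00522224
allergy: (18/135) × (7/18) × (16/18) × (2/18) × (5/18) ≈ 0.00142255
Highest score → common cold.

common cold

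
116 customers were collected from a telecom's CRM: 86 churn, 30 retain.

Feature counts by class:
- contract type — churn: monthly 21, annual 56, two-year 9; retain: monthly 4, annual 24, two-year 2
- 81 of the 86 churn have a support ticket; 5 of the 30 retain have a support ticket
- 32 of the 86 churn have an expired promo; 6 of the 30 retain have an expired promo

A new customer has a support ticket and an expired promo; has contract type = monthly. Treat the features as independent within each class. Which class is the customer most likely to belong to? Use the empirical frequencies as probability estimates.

churn: (86/116) × (21/86) × (81/86) × (32/86) ≈ 0.0634453
retain: (30/116) × (4/30) × (5/30) × (6/30) ≈ 0.00114943
Highest score → churn.

churn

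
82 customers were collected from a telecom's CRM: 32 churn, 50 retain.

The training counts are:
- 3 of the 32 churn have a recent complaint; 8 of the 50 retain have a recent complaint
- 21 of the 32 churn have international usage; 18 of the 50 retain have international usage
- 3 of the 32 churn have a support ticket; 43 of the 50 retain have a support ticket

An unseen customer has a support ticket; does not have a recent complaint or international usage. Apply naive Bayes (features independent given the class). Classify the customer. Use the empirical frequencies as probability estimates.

churn: (32/82) × (29/32) × (11/32) × (3/32) ≈ 0.0113972
retain: (50/82) × (42/50) × (32/50) × (43/50) ≈ 0.281912
Highest score → retain.

retain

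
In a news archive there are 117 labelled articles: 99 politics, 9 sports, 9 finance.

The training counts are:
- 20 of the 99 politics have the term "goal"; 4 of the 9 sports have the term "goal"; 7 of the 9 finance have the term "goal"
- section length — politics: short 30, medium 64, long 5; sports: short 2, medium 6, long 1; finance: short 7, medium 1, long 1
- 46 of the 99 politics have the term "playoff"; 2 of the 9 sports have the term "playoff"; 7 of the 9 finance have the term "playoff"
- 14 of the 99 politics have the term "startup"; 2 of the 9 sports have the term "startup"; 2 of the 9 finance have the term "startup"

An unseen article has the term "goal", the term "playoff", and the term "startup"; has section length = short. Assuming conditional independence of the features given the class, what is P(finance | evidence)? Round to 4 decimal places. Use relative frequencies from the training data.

0.6803

politics: (99/117) × (20/99) × (30/99) × (46/99) × (14/99) ≈ 0.00340366
sports: (9/117) × (4/9) × (2/9) × (2/9) × (2/9) ≈ 0.000375177
finance: (9/117) × (7/9) × (7/9) × (7/9) × (2/9) ≈ 0.00804286
P(finance | x) = 0.00804286 / 0.011821697 ≈ 0.6803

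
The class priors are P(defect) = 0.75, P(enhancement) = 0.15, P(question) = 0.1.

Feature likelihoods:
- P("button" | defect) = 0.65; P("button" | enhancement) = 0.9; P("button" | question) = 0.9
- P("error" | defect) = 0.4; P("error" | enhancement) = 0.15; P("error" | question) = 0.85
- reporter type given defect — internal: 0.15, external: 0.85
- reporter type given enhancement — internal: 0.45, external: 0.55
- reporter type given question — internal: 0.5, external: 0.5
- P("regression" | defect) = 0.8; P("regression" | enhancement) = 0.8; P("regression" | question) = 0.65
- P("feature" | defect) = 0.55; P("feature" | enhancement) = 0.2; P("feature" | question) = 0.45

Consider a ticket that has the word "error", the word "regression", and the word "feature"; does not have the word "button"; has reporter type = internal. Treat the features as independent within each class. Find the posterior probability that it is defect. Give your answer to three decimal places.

0.831

defect: 0.75 × (1−0.65) × 0.4 × 0.15 × 0.8 × 0.55 = 0.00693
enhancement: 0.15 × (1−0.9) × 0.15 × 0.45 × 0.8 × 0.2 = 0.000162
question: 0.1 × (1−0.9) × 0.85 × 0.5 × 0.65 × 0.45 = 0.001243125
P(defect | x) = 0.00693 / 0.008335125 ≈ 0.831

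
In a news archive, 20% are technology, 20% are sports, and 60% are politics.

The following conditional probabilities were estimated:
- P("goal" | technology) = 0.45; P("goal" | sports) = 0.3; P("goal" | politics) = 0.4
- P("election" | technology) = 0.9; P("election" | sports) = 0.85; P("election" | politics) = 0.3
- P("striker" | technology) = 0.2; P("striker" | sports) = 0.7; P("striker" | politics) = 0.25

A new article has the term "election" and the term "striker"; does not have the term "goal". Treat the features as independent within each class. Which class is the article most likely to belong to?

sports

technology: 0.2 × (1−0.45) × 0.9 × 0.2 = 0.0198
sports: 0.2 × (1−0.3) × 0.85 × 0.7 = 0.0833
politics: 0.6 × (1−0.4) × 0.3 × 0.25 = 0.027
Highest score → sports.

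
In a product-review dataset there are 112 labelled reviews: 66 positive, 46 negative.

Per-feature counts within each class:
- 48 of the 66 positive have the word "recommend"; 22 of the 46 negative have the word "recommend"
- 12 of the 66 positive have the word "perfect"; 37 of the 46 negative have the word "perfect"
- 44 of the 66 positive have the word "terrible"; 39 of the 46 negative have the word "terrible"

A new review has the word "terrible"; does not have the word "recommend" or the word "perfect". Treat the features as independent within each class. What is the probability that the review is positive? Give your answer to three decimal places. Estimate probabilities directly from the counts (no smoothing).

0.711

positive: (66/112) × (18/66) × (54/66) × (44/66) ≈ 0.0876623
negative: (46/112) × (24/46) × (9/46) × (39/46) ≈ 0.0355455
P(positive | x) = 0.0876623 / 0.1232078 ≈ 0.711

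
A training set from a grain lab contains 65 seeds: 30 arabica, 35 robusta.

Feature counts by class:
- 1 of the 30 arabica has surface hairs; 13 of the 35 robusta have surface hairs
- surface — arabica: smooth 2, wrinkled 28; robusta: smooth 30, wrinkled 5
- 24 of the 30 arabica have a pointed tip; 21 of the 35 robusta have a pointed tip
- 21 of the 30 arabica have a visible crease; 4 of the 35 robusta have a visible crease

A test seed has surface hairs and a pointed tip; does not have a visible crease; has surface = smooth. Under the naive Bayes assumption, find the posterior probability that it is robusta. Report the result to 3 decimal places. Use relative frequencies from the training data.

arabica: (30/65) × (1/30) × (2/30) × (24/30) × (9/30) ≈ 0.000246154
robusta: (35/65) × (13/35) × (30/35) × (21/35) × (31/35) ≈ 0.091102
P(robusta | x) = 0.091102 / 0.091348154 ≈ 0.997

0.997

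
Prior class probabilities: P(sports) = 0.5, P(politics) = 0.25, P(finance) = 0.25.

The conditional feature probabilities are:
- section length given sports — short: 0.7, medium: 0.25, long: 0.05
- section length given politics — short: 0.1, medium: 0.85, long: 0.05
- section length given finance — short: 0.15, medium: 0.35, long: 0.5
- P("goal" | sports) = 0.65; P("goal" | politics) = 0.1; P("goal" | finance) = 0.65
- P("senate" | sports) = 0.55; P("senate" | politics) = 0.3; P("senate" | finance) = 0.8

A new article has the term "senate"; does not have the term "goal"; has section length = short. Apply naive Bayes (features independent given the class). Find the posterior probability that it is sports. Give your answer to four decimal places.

0.7962

sports: 0.5 × 0.7 × (1−0.65) × 0.55 = 0.067375
politics: 0.25 × 0.1 × (1−0.1) × 0.3 = 0.00675
finance: 0.25 × 0.15 × (1−0.65) × 0.8 = 0.0105
P(sports | x) = 0.067375 / 0.084625 ≈ 0.7962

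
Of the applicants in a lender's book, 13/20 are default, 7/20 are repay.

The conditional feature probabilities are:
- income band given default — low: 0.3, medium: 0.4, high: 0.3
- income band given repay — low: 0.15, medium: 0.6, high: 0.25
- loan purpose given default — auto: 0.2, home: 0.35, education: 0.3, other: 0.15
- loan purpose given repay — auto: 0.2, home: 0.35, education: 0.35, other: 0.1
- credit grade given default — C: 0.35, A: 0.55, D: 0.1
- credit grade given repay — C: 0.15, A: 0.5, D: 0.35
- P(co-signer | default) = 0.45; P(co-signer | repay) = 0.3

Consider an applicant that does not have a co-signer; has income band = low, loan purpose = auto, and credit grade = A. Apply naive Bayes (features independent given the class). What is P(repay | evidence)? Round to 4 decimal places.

0.2375

default: 0.65 × 0.3 × 0.2 × 0.55 × (1−0.45) = 0.0117975
repay: 0.35 × 0.15 × 0.2 × 0.5 × (1−0.3) = 0.003675
P(repay | x) = 0.003675 / 0.0154725 ≈ 0.2375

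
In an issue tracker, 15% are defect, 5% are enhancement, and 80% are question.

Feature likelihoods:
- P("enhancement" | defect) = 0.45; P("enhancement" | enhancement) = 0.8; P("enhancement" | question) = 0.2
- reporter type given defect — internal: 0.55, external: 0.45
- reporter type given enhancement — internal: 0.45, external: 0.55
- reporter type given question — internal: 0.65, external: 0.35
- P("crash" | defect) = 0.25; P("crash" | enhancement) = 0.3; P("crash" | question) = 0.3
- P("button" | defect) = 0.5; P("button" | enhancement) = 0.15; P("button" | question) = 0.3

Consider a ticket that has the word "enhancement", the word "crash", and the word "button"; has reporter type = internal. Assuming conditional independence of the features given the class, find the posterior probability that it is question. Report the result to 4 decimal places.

0.6320

defect: 0.15 × 0.45 × 0.55 × 0.25 × 0.5 = 0.004640625
enhancement: 0.05 × 0.8 × 0.45 × 0.3 × 0.15 = 0.00081
question: 0.8 × 0.2 × 0.65 × 0.3 × 0.3 = 0.00936
P(question | x) = 0.00936 / 0.014810625 ≈ 0.6320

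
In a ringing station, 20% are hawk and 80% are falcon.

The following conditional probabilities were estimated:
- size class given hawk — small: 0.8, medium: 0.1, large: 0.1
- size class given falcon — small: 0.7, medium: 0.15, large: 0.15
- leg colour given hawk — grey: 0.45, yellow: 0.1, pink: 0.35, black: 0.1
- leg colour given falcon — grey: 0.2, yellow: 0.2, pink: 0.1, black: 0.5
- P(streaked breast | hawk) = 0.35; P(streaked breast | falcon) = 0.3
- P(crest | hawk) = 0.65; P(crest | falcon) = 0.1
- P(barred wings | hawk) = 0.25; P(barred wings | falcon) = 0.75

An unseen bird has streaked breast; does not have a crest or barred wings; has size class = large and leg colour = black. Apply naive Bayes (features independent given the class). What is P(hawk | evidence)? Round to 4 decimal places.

hawk: 0.2 × 0.1 × 0.1 × 0.35 × (1−0.65) × (1−0.25) = 0.00018375
falcon: 0.8 × 0.15 × 0.5 × 0.3 × (1−0.1) × (1−0.75) = 0.00405
P(hawk | x) = 0.00018375 / 0.00423375 ≈ 0.0434

0.0434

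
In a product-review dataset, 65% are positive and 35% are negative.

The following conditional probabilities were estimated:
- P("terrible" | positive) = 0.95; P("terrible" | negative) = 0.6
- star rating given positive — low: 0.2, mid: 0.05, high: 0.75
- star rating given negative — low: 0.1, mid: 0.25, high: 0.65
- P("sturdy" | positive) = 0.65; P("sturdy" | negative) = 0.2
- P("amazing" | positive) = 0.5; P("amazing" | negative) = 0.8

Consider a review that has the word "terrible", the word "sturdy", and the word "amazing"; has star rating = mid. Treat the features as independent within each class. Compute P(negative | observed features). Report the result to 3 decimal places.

0.456

positive: 0.65 × 0.95 × 0.05 × 0.65 × 0.5 = 0.010034375
negative: 0.35 × 0.6 × 0.25 × 0.2 × 0.8 = 0.0084
P(negative | x) = 0.0084 / 0.018434375 ≈ 0.456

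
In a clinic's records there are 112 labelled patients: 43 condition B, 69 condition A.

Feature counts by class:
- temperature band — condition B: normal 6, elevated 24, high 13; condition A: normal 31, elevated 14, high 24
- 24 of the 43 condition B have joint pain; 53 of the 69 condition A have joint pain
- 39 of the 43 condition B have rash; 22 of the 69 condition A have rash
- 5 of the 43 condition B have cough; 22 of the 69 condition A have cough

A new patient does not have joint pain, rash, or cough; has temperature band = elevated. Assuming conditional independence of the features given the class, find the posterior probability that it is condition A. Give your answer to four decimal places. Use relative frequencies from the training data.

0.6334

condition B: (43/112) × (24/43) × (19/43) × (4/43) × (38/43) ≈ 0.00778368
condition A: (69/112) × (14/69) × (16/69) × (47/69) × (47/69) ≈ 0.0134486
P(condition A | x) = 0.0134486 / 0.02123228 ≈ 0.6334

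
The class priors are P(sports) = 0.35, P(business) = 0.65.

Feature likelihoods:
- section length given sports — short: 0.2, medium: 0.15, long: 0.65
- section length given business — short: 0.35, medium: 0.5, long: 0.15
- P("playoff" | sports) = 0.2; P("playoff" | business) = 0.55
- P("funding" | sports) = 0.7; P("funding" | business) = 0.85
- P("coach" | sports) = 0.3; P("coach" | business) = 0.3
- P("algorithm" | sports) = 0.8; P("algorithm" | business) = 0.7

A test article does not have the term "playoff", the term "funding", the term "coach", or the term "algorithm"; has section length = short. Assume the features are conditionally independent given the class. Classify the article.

sports: 0.35 × 0.2 × (1−0.2) × (1−0.7) × (1−0.3) × (1−0.8) = 0.002352
business: 0.65 × 0.35 × (1−0.55) × (1−0.85) × (1−0.3) × (1−0.7) = 0.0032248125
Highest score → business.

business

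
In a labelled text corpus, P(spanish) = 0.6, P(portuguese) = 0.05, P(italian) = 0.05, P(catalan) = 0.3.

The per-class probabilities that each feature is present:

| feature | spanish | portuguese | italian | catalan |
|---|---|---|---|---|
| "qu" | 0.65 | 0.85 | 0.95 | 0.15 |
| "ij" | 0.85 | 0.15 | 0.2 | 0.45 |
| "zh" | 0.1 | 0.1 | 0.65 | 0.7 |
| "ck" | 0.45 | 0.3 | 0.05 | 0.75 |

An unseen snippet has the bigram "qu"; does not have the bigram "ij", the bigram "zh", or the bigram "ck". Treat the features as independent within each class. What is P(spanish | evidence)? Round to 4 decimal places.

0.4374

spanish: 0.6 × 0.65 × (1−0.85) × (1−0.1) × (1−0.45) = 0.0289575
portuguese: 0.05 × 0.85 × (1−0.15) × (1−0.1) × (1−0.3) = 0.02275875
italian: 0.05 × 0.95 × (1−0.2) × (1−0.65) × (1−0.05) = 0.012635
catalan: 0.3 × 0.15 × (1−0.45) × (1−0.7) × (1−0.75) = 0.00185625
P(spanish | x) = 0.0289575 / 0.0662075 ≈ 0.4374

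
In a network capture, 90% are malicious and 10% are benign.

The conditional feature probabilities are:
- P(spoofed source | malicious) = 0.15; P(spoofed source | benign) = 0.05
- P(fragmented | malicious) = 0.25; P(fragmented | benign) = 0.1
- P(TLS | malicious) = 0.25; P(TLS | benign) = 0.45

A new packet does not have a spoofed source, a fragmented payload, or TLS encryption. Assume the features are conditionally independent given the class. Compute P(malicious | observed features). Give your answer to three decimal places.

malicious: 0.9 × (1−0.15) × (1−0.25) × (1−0.25) = 0.4303125
benign: 0.1 × (1−0.05) × (1−0.1) × (1−0.45) = 0.047025
P(malicious | x) = 0.4303125 / 0.4773375 ≈ 0.901

0.901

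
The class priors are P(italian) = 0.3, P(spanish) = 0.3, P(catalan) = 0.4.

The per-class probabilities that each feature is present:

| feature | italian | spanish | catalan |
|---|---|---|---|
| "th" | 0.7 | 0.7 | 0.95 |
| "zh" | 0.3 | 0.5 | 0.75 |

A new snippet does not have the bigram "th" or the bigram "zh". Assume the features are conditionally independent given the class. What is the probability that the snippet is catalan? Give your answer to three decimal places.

italian: 0.3 × (1−0.7) × (1−0.3) = 0.063
spanish: 0.3 × (1−0.7) × (1−0.5) = 0.045
catalan: 0.4 × (1−0.95) × (1−0.75) = 0.005
P(catalan | x) = 0.005 / 0.113 ≈ 0.044

0.044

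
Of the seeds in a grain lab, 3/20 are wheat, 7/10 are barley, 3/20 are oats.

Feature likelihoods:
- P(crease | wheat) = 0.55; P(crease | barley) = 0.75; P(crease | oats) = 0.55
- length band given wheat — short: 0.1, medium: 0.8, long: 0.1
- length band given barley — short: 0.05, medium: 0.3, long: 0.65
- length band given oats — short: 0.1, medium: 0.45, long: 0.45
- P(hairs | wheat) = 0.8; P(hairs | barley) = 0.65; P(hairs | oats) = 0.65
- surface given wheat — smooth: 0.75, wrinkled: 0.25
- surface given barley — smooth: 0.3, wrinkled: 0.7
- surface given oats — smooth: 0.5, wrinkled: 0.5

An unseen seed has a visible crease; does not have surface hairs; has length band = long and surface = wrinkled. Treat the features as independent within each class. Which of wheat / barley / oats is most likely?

barley

wheat: 0.15 × 0.55 × 0.1 × (1−0.8) × 0.25 = 0.0004125
barley: 0.7 × 0.75 × 0.65 × (1−0.65) × 0.7 = 0.08360625
oats: 0.15 × 0.55 × 0.45 × (1−0.65) × 0.5 = 0.006496875
Highest score → barley.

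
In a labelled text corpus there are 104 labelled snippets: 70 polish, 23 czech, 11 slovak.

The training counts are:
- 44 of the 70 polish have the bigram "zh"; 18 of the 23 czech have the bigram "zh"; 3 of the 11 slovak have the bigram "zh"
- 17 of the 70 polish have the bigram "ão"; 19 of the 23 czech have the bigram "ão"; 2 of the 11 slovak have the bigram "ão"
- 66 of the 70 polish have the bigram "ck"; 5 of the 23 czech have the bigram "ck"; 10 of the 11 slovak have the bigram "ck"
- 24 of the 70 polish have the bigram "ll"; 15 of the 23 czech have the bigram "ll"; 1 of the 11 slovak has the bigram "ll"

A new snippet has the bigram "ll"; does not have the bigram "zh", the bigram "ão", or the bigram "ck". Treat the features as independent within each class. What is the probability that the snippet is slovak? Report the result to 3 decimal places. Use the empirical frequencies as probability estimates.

polish: (70/104) × (26/70) × (53/70) × (4/70) × (24/70) ≈ 0.00370845
czech: (23/104) × (5/23) × (4/23) × (18/23) × (15/23) ≈ 0.00426753
slovak: (11/104) × (8/11) × (9/11) × (1/11) × (1/11) ≈ 0.000520141
P(slovak | x) = 0.000520141 / 0.008496121 ≈ 0.061

0.061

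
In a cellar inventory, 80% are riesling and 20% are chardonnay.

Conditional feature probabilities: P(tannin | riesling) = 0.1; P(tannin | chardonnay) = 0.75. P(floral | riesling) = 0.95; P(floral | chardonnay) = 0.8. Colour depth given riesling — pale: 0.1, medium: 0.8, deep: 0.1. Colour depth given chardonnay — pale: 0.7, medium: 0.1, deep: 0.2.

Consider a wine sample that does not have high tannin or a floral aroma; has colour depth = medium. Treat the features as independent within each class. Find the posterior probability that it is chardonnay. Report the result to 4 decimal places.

0.0336

riesling: 0.8 × (1−0.1) × (1−0.95) × 0.8 = 0.0288
chardonnay: 0.2 × (1−0.75) × (1−0.8) × 0.1 = 0.001
P(chardonnay | x) = 0.001 / 0.0298 ≈ 0.0336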